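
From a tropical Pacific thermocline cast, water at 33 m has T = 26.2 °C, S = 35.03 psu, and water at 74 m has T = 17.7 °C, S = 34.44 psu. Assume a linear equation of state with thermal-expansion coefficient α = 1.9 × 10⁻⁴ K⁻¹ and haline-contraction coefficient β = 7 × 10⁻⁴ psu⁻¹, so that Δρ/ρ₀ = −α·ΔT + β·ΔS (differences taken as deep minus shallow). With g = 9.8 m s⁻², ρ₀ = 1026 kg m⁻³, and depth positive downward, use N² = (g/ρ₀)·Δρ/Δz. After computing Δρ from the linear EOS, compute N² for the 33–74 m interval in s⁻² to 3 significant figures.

ΔT = -8.5 K, ΔS = -0.59 psu (deep − shallow).
Δρ/ρ₀ = −αΔT + βΔS = 1.615 × 10⁻³ − 4.13 × 10⁻⁴ = 1.202 × 10⁻³, so Δρ ≈ 1.233 kg m⁻³.
N² = (g/ρ₀)·Δρ/Δz = g·(Δρ/ρ₀)/Δz = 9.8 × 1.202 × 10⁻³ / 41 = 2.8731 × 10⁻⁴ s⁻² ≈ 2.87 × 10⁻⁴ s⁻².

2.87 × 10⁻⁴ s⁻²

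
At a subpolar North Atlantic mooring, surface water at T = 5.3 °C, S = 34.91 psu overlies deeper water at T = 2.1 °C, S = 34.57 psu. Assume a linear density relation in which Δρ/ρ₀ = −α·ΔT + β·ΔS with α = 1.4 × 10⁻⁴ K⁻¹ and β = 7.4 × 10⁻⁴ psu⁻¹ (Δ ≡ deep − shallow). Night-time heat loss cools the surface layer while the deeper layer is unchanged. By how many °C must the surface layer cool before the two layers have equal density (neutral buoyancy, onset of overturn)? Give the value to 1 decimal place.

Neutral buoyancy requires Δρ = 0, i.e. −α(T_deep − T_surf′) + β(S_deep − S_surf) = 0.
T_surf′ = T_deep − (β/α)·ΔS = 2.1 − (7.4 × 10⁻⁴/1.4 × 10⁻⁴)·(-0.34) = 3.897 °C.
Cooling required: 5.3 − (3.897) = 1.403 °C.

1.4 °C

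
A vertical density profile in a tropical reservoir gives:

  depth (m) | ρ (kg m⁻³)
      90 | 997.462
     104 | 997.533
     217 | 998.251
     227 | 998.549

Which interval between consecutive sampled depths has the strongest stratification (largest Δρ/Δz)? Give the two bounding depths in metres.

217–227 m

Compute the density gradient over each adjacent pair:
  90–104 m: Δρ/Δz = 0.071/14 = 5.1 × 10⁻³ kg m⁻⁴
  104–217 m: Δρ/Δz = 0.718/113 = 6.4 × 10⁻³ kg m⁻⁴
  217–227 m: Δρ/Δz = 0.298/10 = 0.030 kg m⁻⁴
The largest gradient is in the 217–227 m interval — the pycnocline.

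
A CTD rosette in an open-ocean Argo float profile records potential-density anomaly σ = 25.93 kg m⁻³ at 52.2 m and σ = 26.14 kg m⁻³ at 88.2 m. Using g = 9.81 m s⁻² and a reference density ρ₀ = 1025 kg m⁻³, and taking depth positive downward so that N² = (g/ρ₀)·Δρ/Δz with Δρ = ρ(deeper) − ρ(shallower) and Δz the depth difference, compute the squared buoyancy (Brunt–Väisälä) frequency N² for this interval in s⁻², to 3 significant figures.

Δρ = 1026.14 − 1025.93 = 0.21 kg m⁻³ over Δz = 88.2 − 52.2 = 36 m.
N² = (9.81/1025) × (0.21/36) = 5.5829 × 10⁻⁵ s⁻² ≈ 5.58 × 10⁻⁵ s⁻².

5.58 × 10⁻⁵ s⁻²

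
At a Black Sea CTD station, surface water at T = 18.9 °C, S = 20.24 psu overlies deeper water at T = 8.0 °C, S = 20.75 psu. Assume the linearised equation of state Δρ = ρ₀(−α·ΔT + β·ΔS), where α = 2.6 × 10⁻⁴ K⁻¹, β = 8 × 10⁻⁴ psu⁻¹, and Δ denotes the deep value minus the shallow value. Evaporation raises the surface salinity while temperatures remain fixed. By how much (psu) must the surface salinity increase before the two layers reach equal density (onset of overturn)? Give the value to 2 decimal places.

Neutral buoyancy requires −α(T_deep − T_surf) + β(S_deep − S_surf′) = 0.
S_surf′ = S_deep − (α/β)·ΔT = 20.75 − (2.6 × 10⁻⁴/8 × 10⁻⁴)·(-10.9) = 24.2925 psu.
Increase required: 24.2925 − 20.24 = 4.0525 psu.

4.05 psu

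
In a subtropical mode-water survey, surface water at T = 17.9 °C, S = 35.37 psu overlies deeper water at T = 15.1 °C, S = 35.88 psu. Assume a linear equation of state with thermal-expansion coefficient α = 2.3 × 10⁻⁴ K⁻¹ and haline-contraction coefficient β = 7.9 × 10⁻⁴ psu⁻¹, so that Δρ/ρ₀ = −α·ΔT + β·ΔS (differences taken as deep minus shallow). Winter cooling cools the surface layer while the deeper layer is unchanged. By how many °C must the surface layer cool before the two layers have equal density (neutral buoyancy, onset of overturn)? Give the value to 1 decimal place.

Neutral buoyancy requires Δρ = 0, i.e. −α(T_deep − T_surf′) + β(S_deep − S_surf) = 0.
T_surf′ = T_deep − (β/α)·ΔS = 15.1 − (7.9 × 10⁻⁴/2.3 × 10⁻⁴)·(+0.51) = 13.348 °C.
Cooling required: 17.9 − (13.348) = 4.552 °C.

4.6 °C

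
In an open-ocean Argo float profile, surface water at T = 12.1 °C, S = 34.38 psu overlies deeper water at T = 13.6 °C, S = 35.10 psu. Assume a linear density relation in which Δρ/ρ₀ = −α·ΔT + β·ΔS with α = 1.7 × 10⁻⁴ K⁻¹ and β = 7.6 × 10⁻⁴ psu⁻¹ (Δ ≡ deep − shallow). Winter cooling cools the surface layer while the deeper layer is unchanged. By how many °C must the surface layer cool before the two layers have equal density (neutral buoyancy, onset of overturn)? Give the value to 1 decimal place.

Neutral buoyancy requires Δρ = 0, i.e. −α(T_deep − T_surf′) + β(S_deep − S_surf) = 0.
T_surf′ = T_deep − (β/α)·ΔS = 13.6 − (7.6 × 10⁻⁴/1.7 × 10⁻⁴)·(+0.72) = 10.381 °C.
Cooling required: 12.1 − (10.381) = 1.719 °C.

1.7 °C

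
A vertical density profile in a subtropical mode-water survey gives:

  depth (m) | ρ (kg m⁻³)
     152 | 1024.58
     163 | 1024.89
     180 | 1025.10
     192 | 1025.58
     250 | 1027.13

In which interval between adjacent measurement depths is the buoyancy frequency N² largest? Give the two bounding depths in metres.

180–192 m

Compute the density gradient over each adjacent pair:
  152–163 m: Δρ/Δz = 0.31/11 = 0.028 kg m⁻⁴
  163–180 m: Δρ/Δz = 0.21/17 = 0.012 kg m⁻⁴
  180–192 m: Δρ/Δz = 0.48/12 = 0.040 kg m⁻⁴
  192–250 m: Δρ/Δz = 1.55/58 = 0.027 kg m⁻⁴
The largest gradient is in the 180–192 m interval — the pycnocline.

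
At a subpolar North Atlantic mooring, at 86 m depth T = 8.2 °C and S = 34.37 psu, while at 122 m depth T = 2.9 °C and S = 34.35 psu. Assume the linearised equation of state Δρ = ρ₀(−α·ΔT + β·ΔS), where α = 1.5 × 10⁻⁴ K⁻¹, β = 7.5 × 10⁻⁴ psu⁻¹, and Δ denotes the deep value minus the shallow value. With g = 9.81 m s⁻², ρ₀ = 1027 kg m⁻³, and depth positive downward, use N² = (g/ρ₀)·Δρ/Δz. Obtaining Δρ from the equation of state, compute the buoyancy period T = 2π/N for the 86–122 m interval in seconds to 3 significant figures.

431 s

ΔT = -5.3 K, ΔS = -0.02 psu (deep − shallow).
Δρ/ρ₀ = −αΔT + βΔS = 7.95 × 10⁻⁴ − 1.50 × 10⁻⁵ = 7.80 × 10⁻⁴, so Δρ ≈ 0.8011 kg m⁻³.
N² = (g/ρ₀)·Δρ/Δz = g·(Δρ/ρ₀)/Δz = 9.81 × 7.80 × 10⁻⁴ / 36 = 2.1255 × 10⁻⁴ s⁻².
N = √(2.1255 × 10⁻⁴) = 0.014579 rad s⁻¹ → T = 2π/N = 430.98 s ≈ 431 s.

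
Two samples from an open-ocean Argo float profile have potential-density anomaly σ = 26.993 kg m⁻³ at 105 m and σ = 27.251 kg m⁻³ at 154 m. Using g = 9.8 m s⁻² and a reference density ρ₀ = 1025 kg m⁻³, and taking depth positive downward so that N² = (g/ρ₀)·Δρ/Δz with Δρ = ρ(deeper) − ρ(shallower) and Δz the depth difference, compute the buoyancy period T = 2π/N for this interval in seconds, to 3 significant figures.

Δρ = 1027.251 − 1026.993 = 0.258 kg m⁻³ over Δz = 154 − 105 = 49 m.
N² = (9.8/1025) × (0.258/49) = 5.0341 × 10⁻⁵ s⁻².
N = √(5.0341 × 10⁻⁵) = 7.0951 × 10⁻³ rad s⁻¹, so T = 2π/N = 885.57 s ≈ 886 s.

886 s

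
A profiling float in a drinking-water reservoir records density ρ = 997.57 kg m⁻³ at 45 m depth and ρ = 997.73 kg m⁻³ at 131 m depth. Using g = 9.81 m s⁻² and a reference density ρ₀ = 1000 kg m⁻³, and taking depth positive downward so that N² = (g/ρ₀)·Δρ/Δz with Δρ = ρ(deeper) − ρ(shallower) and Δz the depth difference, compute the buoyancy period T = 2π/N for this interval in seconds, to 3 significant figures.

1.47 × 10³ s

Δρ = 997.73 − 997.57 = 0.16 kg m⁻³ over Δz = 131 − 45 = 86 m.
N² = (9.81/1000) × (0.16/86) = 1.8251 × 10⁻⁵ s⁻².
N = √(1.8251 × 10⁻⁵) = 4.2721 × 10⁻³ rad s⁻¹, so T = 2π/N = 1.4707 × 10³ s ≈ 1.47 × 10³ s.
N² > 0, so the interval is statically stable.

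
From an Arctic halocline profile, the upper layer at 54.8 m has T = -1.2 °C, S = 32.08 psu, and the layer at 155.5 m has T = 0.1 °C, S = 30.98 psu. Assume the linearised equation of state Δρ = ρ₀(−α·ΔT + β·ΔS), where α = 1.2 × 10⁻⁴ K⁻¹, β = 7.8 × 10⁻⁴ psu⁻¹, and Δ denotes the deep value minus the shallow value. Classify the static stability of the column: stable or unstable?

ΔT = 0.1 − -1.2 = +1.3 K and ΔS = 30.98 − 32.08 = -1.10 psu (deep − shallow).
−αΔT = -1.56 × 10⁻⁴; βΔS = -8.58 × 10⁻⁴; sum Δρ/ρ₀ = -1.014 × 10⁻³.
Δρ/ρ₀ < 0, so Δρ < 0: deeper water is lighter → statically unstable; the column would overturn.

unstable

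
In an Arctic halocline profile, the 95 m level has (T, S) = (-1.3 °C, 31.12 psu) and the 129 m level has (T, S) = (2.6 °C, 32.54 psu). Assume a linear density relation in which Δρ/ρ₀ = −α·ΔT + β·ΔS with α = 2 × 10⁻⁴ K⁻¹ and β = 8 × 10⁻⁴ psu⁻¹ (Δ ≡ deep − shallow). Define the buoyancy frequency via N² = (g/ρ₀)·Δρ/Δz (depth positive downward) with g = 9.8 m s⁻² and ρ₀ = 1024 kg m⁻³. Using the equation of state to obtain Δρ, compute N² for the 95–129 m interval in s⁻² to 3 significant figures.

1.03 × 10⁻⁴ s⁻²

ΔT = +3.9 K, ΔS = +1.42 psu (deep − shallow).
Δρ/ρ₀ = −αΔT + βΔS = -7.80 × 10⁻⁴ + 1.136 × 10⁻³ = 3.56 × 10⁻⁴, so Δρ ≈ 0.3645 kg m⁻³.
N² = (g/ρ₀)·Δρ/Δz = g·(Δρ/ρ₀)/Δz = 9.8 × 3.56 × 10⁻⁴ / 34 = 1.0261 × 10⁻⁴ s⁻² ≈ 1.03 × 10⁻⁴ s⁻².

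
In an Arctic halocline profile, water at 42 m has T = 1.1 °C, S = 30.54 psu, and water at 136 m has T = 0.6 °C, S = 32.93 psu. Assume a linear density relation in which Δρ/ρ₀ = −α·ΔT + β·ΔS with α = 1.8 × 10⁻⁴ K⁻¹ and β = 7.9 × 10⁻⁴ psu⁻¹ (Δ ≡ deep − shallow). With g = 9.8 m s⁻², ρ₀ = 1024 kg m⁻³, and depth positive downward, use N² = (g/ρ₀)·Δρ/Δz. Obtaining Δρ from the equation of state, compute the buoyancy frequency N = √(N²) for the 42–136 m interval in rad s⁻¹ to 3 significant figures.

ΔT = -0.5 K, ΔS = +2.39 psu (deep − shallow).
Δρ/ρ₀ = −αΔT + βΔS = 9.00 × 10⁻⁵ + 1.8881 × 10⁻³ = 1.9781 × 10⁻³, so Δρ ≈ 2.026 kg m⁻³.
N² = (g/ρ₀)·Δρ/Δz = g·(Δρ/ρ₀)/Δz = 9.8 × 1.9781 × 10⁻³ / 94 = 2.0623 × 10⁻⁴ s⁻².
N = √(2.0623 × 10⁻⁴) = 0.014361 rad s⁻¹ ≈ 0.0144 rad s⁻¹.

0.0144 rad s⁻¹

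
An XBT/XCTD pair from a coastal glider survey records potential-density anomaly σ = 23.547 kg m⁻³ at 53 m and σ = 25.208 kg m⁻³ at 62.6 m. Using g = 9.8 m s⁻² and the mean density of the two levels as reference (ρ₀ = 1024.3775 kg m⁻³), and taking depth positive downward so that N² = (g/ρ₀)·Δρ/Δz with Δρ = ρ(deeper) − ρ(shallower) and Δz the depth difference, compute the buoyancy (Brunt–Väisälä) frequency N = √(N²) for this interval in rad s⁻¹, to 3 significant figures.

Δρ = 1025.208 − 1023.547 = 1.661 kg m⁻³ over Δz = 62.6 − 53 = 9.6 m.
N² = (9.8/1024.3775) × (1.661/9.6) = 1.6553 × 10⁻³ s⁻².
N = √(1.6553 × 10⁻³) = 0.040685 rad s⁻¹ ≈ 0.0407 rad s⁻¹.
N² > 0, so the interval is statically stable.

0.0407 rad s⁻¹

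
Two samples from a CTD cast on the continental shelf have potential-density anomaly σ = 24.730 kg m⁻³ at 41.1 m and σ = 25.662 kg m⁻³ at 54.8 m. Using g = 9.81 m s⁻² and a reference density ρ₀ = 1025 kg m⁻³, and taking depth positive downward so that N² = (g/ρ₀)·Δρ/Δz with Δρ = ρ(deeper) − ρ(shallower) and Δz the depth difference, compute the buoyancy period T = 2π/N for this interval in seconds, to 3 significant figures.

246 s

Δρ = 1025.662 − 1024.730 = 0.932 kg m⁻³ over Δz = 54.8 − 41.1 = 13.7 m.
N² = (9.81/1025) × (0.932/13.7) = 6.5109 × 10⁻⁴ s⁻².
N = √(6.5109 × 10⁻⁴) = 0.025516 rad s⁻¹, so T = 2π/N = 246.24 s ≈ 246 s.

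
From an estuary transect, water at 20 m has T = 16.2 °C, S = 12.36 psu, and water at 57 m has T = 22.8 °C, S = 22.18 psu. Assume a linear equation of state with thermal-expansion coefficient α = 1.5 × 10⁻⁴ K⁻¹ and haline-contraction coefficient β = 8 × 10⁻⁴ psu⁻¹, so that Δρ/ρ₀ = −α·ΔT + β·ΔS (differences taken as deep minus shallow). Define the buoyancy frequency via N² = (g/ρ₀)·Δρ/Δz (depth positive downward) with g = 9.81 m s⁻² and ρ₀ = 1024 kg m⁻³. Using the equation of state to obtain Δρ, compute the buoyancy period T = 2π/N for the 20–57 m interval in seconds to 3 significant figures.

ΔT = +6.6 K, ΔS = +9.82 psu (deep − shallow).
Δρ/ρ₀ = −αΔT + βΔS = -9.90 × 10⁻⁴ + 7.856 × 10⁻³ = 6.866 × 10⁻³, so Δρ ≈ 7.031 kg m⁻³.
N² = (g/ρ₀)·Δρ/Δz = g·(Δρ/ρ₀)/Δz = 9.81 × 6.866 × 10⁻³ / 37 = 1.8204 × 10⁻³ s⁻².
N = √(1.8204 × 10⁻³) = 0.042666 rad s⁻¹ → T = 2π/N = 147.26 s ≈ 147 s.

147 s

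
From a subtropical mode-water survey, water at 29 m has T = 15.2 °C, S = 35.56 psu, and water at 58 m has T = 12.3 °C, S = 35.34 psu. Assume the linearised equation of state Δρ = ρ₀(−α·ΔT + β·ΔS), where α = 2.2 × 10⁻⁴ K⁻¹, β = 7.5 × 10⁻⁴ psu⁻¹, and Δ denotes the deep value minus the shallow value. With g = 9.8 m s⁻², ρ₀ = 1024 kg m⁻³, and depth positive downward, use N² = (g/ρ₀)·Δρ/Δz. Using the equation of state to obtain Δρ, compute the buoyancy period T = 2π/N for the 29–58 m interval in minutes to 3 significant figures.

8.28 min

ΔT = -2.9 K, ΔS = -0.22 psu (deep − shallow).
Δρ/ρ₀ = −αΔT + βΔS = 6.38 × 10⁻⁴ − 1.65 × 10⁻⁴ = 4.73 × 10⁻⁴, so Δρ ≈ 0.4844 kg m⁻³.
N² = (g/ρ₀)·Δρ/Δz = g·(Δρ/ρ₀)/Δz = 9.8 × 4.73 × 10⁻⁴ / 29 = 1.5984 × 10⁻⁴ s⁻².
N = √(1.5984 × 10⁻⁴) = 0.012643 rad s⁻¹ → T = 2π/N = 496.97 s = 8.2828 min ≈ 8.28 min.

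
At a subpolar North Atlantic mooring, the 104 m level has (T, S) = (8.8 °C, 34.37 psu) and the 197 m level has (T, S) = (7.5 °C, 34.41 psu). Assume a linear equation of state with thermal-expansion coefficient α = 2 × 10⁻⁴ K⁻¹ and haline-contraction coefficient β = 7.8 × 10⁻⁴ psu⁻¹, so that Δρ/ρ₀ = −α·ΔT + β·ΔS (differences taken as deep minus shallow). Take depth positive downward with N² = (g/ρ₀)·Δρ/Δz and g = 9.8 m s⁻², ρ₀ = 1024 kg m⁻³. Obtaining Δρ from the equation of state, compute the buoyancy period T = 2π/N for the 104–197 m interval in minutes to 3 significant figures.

ΔT = -1.3 K, ΔS = +0.04 psu (deep − shallow).
Δρ/ρ₀ = −αΔT + βΔS = 2.60 × 10⁻⁴ + 3.12 × 10⁻⁵ = 2.912 × 10⁻⁴, so Δρ ≈ 0.2982 kg m⁻³.
N² = (g/ρ₀)·Δρ/Δz = g·(Δρ/ρ₀)/Δz = 9.8 × 2.912 × 10⁻⁴ / 93 = 3.0686 × 10⁻⁵ s⁻².
N = √(3.0686 × 10⁻⁵) = 5.5395 × 10⁻³ rad s⁻¹ → T = 2π/N = 1.1343 × 10³ s = 18.905 min ≈ 18.9 min.

18.9 min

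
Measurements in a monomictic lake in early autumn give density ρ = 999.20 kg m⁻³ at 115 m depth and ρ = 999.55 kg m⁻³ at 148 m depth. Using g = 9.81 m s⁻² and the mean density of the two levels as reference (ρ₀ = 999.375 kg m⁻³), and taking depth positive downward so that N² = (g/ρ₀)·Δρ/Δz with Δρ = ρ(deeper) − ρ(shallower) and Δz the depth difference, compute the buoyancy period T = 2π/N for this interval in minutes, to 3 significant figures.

10.3 min

Δρ = 999.55 − 999.20 = 0.35 kg m⁻³ over Δz = 148 − 115 = 33 m.
N² = (9.81/999.375) × (0.35/33) = 1.0411 × 10⁻⁴ s⁻².
N = √(1.0411 × 10⁻⁴) = 0.010203 rad s⁻¹, so T = 2π/N = 615.82 s = 10.264 min ≈ 10.3 min.
Since Δρ > 0 the layer is stably stratified.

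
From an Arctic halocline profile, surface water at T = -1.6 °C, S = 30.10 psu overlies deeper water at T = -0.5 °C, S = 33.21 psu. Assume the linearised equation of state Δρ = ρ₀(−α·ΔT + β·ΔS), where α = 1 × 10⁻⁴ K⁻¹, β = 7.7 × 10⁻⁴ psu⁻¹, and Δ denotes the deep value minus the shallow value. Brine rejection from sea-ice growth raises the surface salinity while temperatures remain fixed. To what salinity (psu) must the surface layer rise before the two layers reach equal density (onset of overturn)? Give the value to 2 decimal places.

33.07 psu

Neutral buoyancy requires −α(T_deep − T_surf) + β(S_deep − S_surf′) = 0.
S_surf′ = S_deep − (α/β)·ΔT = 33.21 − (1 × 10⁻⁴/7.7 × 10⁻⁴)·(+1.1) = 33.0671 psu.
Increase required: 33.0671 − 30.10 = 2.9671 psu.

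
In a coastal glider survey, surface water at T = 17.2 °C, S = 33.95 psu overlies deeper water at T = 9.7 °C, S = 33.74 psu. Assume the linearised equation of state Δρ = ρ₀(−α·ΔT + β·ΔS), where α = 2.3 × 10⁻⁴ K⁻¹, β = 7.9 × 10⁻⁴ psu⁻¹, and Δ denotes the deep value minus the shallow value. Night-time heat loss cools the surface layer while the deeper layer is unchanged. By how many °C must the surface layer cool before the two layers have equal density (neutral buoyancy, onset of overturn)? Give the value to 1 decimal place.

Neutral buoyancy requires Δρ = 0, i.e. −α(T_deep − T_surf′) + β(S_deep − S_surf) = 0.
T_surf′ = T_deep − (β/α)·ΔS = 9.7 − (7.9 × 10⁻⁴/2.3 × 10⁻⁴)·(-0.21) = 10.421 °C.
Cooling required: 17.2 − (10.421) = 6.779 °C.

6.8 °C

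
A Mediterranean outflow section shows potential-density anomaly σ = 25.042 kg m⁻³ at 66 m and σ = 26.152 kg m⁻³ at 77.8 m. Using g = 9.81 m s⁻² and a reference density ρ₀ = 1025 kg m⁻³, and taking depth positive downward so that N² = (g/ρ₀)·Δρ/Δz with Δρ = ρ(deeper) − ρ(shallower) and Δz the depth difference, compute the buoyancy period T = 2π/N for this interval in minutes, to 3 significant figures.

3.49 min

Δρ = 1026.152 − 1025.042 = 1.110 kg m⁻³ over Δz = 77.8 − 66 = 11.8 m.
N² = (9.81/1025) × (1.110/11.8) = 9.0030 × 10⁻⁴ s⁻².
N = √(9.0030 × 10⁻⁴) = 0.030005 rad s⁻¹, so T = 2π/N = 209.40 s = 3.4900 min ≈ 3.49 min.
Since Δρ > 0 the layer is stably stratified.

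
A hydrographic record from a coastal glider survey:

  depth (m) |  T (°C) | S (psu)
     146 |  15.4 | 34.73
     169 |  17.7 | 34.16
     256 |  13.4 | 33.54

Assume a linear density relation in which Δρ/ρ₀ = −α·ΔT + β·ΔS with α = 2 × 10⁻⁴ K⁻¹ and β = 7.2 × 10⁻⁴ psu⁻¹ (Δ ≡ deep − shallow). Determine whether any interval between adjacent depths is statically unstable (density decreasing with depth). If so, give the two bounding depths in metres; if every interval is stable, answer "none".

Evaluate Δρ/ρ₀ = −αΔT + βΔS across each adjacent pair:
  146–169 m: −αΔT+βΔS = −(2 × 10⁻⁴)(+2.3)+(7.2 × 10⁻⁴)(-0.57) = -8.7 × 10⁻⁴ → UNSTABLE
  169–256 m: −αΔT+βΔS = −(2 × 10⁻⁴)(-4.3)+(7.2 × 10⁻⁴)(-0.62) = 4.1 × 10⁻⁴ → stable
The 146–169 m interval has Δρ < 0: lighter water underlies denser water.

146–169 m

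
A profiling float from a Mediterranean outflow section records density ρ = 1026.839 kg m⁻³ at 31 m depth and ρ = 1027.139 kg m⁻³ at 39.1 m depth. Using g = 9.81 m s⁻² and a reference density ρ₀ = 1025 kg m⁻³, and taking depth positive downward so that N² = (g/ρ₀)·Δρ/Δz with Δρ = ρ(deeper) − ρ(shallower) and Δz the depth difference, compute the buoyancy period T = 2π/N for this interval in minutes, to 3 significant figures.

Δρ = 1027.139 − 1026.839 = 0.300 kg m⁻³ over Δz = 39.1 − 31 = 8.1 m.
N² = (9.81/1025) × (0.300/8.1) = 3.5447 × 10⁻⁴ s⁻².
N = √(3.5447 × 10⁻⁴) = 0.018827 rad s⁻¹, so T = 2π/N = 333.73 s = 5.5622 min ≈ 5.56 min.

5.56 min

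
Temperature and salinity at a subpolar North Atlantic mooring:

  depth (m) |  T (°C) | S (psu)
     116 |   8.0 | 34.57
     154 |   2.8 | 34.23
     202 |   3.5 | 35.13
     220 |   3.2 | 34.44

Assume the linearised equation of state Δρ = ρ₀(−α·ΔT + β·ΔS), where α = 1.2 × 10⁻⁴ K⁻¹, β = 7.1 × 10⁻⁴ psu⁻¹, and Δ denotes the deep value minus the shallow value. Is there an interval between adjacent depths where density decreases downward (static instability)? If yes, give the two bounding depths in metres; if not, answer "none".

202–220 m

Evaluate Δρ/ρ₀ = −αΔT + βΔS across each adjacent pair:
  116–154 m: −αΔT+βΔS = −(1.2 × 10⁻⁴)(-5.2)+(7.1 × 10⁻⁴)(-0.34) = 3.8 × 10⁻⁴ → stable
  154–202 m: −αΔT+βΔS = −(1.2 × 10⁻⁴)(+0.7)+(7.1 × 10⁻⁴)(+0.90) = 5.6 × 10⁻⁴ → stable
  202–220 m: −αΔT+βΔS = −(1.2 × 10⁻⁴)(-0.3)+(7.1 × 10⁻⁴)(-0.69) = -4.5 × 10⁻⁴ → UNSTABLE
The 202–220 m interval has Δρ < 0: lighter water underlies denser water.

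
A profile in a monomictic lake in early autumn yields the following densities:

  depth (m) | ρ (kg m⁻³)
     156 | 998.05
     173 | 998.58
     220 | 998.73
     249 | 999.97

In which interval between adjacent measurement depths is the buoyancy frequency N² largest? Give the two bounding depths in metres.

Compute the density gradient over each adjacent pair:
  156–173 m: Δρ/Δz = 0.53/17 = 0.031 kg m⁻⁴
  173–220 m: Δρ/Δz = 0.15/47 = 3.2 × 10⁻³ kg m⁻⁴
  220–249 m: Δρ/Δz = 1.24/29 = 0.043 kg m⁻⁴
The largest gradient is in the 220–249 m interval — the pycnocline.

220–249 m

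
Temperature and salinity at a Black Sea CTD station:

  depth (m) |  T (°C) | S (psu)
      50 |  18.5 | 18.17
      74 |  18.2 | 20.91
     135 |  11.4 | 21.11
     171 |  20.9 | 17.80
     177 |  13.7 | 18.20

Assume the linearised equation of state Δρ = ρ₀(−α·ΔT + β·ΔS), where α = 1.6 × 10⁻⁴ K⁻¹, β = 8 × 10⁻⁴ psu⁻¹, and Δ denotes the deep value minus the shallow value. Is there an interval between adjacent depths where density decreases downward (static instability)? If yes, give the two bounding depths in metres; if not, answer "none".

Evaluate Δρ/ρ₀ = −αΔT + βΔS across each adjacent pair:
  50–74 m: −αΔT+βΔS = −(1.6 × 10⁻⁴)(-0.3)+(8 × 10⁻⁴)(+2.74) = 2.2 × 10⁻³ → stable
  74–135 m: −αΔT+βΔS = −(1.6 × 10⁻⁴)(-6.8)+(8 × 10⁻⁴)(+0.20) = 1.2 × 10⁻³ → stable
  135–171 m: −αΔT+βΔS = −(1.6 × 10⁻⁴)(+9.5)+(8 × 10⁻⁴)(-3.31) = -4.2 × 10⁻³ → UNSTABLE
  171–177 m: −αΔT+βΔS = −(1.6 × 10⁻⁴)(-7.2)+(8 × 10⁻⁴)(+0.40) = 1.5 × 10⁻³ → stable
The 135–171 m interval has Δρ < 0: lighter water underlies denser water.

135–171 m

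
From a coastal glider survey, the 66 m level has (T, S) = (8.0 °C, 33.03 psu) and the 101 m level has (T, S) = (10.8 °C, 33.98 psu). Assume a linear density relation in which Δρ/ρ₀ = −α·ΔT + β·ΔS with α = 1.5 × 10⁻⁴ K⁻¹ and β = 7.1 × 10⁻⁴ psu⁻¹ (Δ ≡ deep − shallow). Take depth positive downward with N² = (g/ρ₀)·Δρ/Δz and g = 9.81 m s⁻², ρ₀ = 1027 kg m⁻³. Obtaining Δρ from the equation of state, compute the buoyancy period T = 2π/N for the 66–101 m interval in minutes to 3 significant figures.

12.4 min

ΔT = +2.8 K, ΔS = +0.95 psu (deep − shallow).
Δρ/ρ₀ = −αΔT + βΔS = -4.20 × 10⁻⁴ + 6.745 × 10⁻⁴ = 2.545 × 10⁻⁴, so Δρ ≈ 0.2614 kg m⁻³.
N² = (g/ρ₀)·Δρ/Δz = g·(Δρ/ρ₀)/Δz = 9.81 × 2.545 × 10⁻⁴ / 35 = 7.1333 × 10⁻⁵ s⁻².
N = √(7.1333 × 10⁻⁵) = 8.4459 × 10⁻³ rad s⁻¹ → T = 2π/N = 743.93 s = 12.399 min ≈ 12.4 min.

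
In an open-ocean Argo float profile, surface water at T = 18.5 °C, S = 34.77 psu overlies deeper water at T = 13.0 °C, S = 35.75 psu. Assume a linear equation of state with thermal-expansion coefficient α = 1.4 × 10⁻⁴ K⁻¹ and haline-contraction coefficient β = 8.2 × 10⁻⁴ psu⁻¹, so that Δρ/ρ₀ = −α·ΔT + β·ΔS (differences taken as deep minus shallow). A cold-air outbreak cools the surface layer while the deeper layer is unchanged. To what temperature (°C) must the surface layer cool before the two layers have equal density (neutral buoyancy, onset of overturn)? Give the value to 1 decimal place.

7.3 °C

Neutral buoyancy requires Δρ = 0, i.e. −α(T_deep − T_surf′) + β(S_deep − S_surf) = 0.
T_surf′ = T_deep − (β/α)·ΔS = 13.0 − (8.2 × 10⁻⁴/1.4 × 10⁻⁴)·(+0.98) = 7.260 °C.
Cooling required: 18.5 − (7.260) = 11.240 °C.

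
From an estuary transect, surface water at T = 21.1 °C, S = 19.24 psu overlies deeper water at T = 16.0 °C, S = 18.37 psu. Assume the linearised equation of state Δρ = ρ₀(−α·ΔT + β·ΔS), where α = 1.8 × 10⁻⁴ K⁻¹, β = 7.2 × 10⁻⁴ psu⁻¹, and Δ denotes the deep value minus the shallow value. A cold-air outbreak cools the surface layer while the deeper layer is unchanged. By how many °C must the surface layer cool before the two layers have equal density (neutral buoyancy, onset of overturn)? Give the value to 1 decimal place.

Neutral buoyancy requires Δρ = 0, i.e. −α(T_deep − T_surf′) + β(S_deep − S_surf) = 0.
T_surf′ = T_deep − (β/α)·ΔS = 16.0 − (7.2 × 10⁻⁴/1.8 × 10⁻⁴)·(-0.87) = 19.480 °C.
Cooling required: 21.1 − (19.480) = 1.620 °C.

1.6 °C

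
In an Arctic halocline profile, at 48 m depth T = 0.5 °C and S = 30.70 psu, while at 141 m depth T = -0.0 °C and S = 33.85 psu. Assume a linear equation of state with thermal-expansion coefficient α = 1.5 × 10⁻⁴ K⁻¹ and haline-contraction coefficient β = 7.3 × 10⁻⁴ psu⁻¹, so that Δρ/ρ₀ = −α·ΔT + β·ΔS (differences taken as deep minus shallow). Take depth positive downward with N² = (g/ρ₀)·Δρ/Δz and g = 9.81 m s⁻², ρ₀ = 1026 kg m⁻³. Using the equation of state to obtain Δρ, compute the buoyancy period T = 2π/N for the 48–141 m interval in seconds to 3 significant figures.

ΔT = -0.5 K, ΔS = +3.15 psu (deep − shallow).
Δρ/ρ₀ = −αΔT + βΔS = 7.50 × 10⁻⁵ + 2.2995 × 10⁻³ = 2.3745 × 10⁻³, so Δρ ≈ 2.436 kg m⁻³.
N² = (g/ρ₀)·Δρ/Δz = g·(Δρ/ρ₀)/Δz = 9.81 × 2.3745 × 10⁻³ / 93 = 2.5047 × 10⁻⁴ s⁻².
N = √(2.5047 × 10⁻⁴) = 0.015826 rad s⁻¹ → T = 2π/N = 397.02 s ≈ 397 s.

397 s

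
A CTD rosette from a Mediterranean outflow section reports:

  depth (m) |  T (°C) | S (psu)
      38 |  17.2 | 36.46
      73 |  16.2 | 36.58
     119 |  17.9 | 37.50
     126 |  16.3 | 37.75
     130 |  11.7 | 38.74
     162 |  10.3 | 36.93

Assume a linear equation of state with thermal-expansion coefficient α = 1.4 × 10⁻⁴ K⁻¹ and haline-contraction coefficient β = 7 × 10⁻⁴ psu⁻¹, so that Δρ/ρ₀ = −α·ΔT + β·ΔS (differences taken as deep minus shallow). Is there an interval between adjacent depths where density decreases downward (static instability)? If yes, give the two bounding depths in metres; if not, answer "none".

Evaluate Δρ/ρ₀ = −αΔT + βΔS across each adjacent pair:
  38–73 m: −αΔT+βΔS = −(1.4 × 10⁻⁴)(-1.0)+(7 × 10⁻⁴)(+0.12) = 2.2 × 10⁻⁴ → stable
  73–119 m: −αΔT+βΔS = −(1.4 × 10⁻⁴)(+1.7)+(7 × 10⁻⁴)(+0.92) = 4.1 × 10⁻⁴ → stable
  119–126 m: −αΔT+βΔS = −(1.4 × 10⁻⁴)(-1.6)+(7 × 10⁻⁴)(+0.25) = 4.0 × 10⁻⁴ → stable
  126–130 m: −αΔT+βΔS = −(1.4 × 10⁻⁴)(-4.6)+(7 × 10⁻⁴)(+0.99) = 1.3 × 10⁻³ → stable
  130–162 m: −αΔT+βΔS = −(1.4 × 10⁻⁴)(-1.4)+(7 × 10⁻⁴)(-1.81) = -1.1 × 10⁻³ → UNSTABLE
The 130–162 m interval has Δρ < 0: lighter water underlies denser water.

130–162 m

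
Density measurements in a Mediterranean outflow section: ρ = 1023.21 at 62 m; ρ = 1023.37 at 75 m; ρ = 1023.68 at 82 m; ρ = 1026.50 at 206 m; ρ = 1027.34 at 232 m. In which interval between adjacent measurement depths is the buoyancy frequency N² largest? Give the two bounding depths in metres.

75–82 m

Compute the density gradient over each adjacent pair:
  62–75 m: Δρ/Δz = 0.16/13 = 0.012 kg m⁻⁴
  75–82 m: Δρ/Δz = 0.31/7 = 0.044 kg m⁻⁴
  82–206 m: Δρ/Δz = 2.82/124 = 0.023 kg m⁻⁴
  206–232 m: Δρ/Δz = 0.84/26 = 0.032 kg m⁻⁴
The largest gradient is in the 75–82 m interval — the pycnocline.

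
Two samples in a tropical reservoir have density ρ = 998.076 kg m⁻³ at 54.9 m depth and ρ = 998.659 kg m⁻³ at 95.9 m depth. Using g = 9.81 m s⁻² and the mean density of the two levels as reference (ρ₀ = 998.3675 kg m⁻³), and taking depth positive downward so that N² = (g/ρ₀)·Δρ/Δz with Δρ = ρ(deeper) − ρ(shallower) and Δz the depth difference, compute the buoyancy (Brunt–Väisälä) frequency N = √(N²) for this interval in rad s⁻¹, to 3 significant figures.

0.0118 rad s⁻¹

Δρ = 998.659 − 998.076 = 0.583 kg m⁻³ over Δz = 95.9 − 54.9 = 41 m.
N² = (9.81/998.3675) × (0.583/41) = 1.3972 × 10⁻⁴ s⁻².
N = √(1.3972 × 10⁻⁴) = 0.011820 rad s⁻¹ ≈ 0.0118 rad s⁻¹.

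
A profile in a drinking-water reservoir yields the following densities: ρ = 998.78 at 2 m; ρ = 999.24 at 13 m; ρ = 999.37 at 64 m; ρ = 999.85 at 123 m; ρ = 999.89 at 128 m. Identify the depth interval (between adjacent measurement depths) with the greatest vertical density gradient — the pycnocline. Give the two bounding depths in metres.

2–13 m

Compute the density gradient over each adjacent pair:
  2–13 m: Δρ/Δz = 0.46/11 = 0.042 kg m⁻⁴
  13–64 m: Δρ/Δz = 0.13/51 = 2.5 × 10⁻³ kg m⁻⁴
  64–123 m: Δρ/Δz = 0.48/59 = 8.1 × 10⁻³ kg m⁻⁴
  123–128 m: Δρ/Δz = 0.04/5 = 8.0 × 10⁻³ kg m⁻⁴
The largest gradient is in the 2–13 m interval — the pycnocline.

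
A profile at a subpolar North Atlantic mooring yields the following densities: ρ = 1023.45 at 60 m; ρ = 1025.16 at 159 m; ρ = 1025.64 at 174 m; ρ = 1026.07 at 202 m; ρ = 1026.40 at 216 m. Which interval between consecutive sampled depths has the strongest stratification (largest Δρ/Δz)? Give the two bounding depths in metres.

Compute the density gradient over each adjacent pair:
  60–159 m: Δρ/Δz = 1.71/99 = 0.017 kg m⁻⁴
  159–174 m: Δρ/Δz = 0.48/15 = 0.032 kg m⁻⁴
  174–202 m: Δρ/Δz = 0.43/28 = 0.015 kg m⁻⁴
  202–216 m: Δρ/Δz = 0.33/14 = 0.024 kg m⁻⁴
The largest gradient is in the 159–174 m interval — the pycnocline.

159–174 m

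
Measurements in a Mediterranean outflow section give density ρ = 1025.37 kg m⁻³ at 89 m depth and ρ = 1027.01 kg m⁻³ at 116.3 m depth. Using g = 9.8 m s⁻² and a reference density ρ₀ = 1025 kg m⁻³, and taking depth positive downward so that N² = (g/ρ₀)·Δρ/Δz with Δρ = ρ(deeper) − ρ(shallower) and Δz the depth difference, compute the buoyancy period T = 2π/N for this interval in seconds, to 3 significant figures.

Δρ = 1027.01 − 1025.37 = 1.64 kg m⁻³ over Δz = 116.3 − 89 = 27.3 m.
N² = (9.8/1025) × (1.64/27.3) = 5.7436 × 10⁻⁴ s⁻².
N = √(5.7436 × 10⁻⁴) = 0.023966 rad s⁻¹, so T = 2π/N = 262.17 s ≈ 262 s.

262 s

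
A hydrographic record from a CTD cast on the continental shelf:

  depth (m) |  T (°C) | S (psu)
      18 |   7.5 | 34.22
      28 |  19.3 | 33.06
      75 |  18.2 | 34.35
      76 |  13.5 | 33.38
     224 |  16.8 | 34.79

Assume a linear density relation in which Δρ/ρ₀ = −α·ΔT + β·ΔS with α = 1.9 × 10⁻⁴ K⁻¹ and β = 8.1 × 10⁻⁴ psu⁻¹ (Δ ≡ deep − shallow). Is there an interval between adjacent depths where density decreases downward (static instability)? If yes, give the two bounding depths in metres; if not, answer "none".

Evaluate Δρ/ρ₀ = −αΔT + βΔS across each adjacent pair:
  18–28 m: −αΔT+βΔS = −(1.9 × 10⁻⁴)(+11.8)+(8.1 × 10⁻⁴)(-1.16) = -3.2 × 10⁻³ → UNSTABLE
  28–75 m: −αΔT+βΔS = −(1.9 × 10⁻⁴)(-1.1)+(8.1 × 10⁻⁴)(+1.29) = 1.3 × 10⁻³ → stable
  75–76 m: −αΔT+βΔS = −(1.9 × 10⁻⁴)(-4.7)+(8.1 × 10⁻⁴)(-0.97) = 1.1 × 10⁻⁴ → stable
  76–224 m: −αΔT+βΔS = −(1.9 × 10⁻⁴)(+3.3)+(8.1 × 10⁻⁴)(+1.41) = 5.2 × 10⁻⁴ → stable
The 18–28 m interval has Δρ < 0: lighter water underlies denser water.

18–28 m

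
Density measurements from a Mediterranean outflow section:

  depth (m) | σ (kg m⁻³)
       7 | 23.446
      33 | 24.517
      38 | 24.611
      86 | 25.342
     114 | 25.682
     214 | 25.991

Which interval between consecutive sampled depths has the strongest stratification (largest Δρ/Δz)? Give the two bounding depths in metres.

7–33 m

Compute the density gradient over each adjacent pair:
  7–33 m: Δρ/Δz = 1.071/26 = 0.041 kg m⁻⁴
  33–38 m: Δρ/Δz = 0.094/5 = 0.019 kg m⁻⁴
  38–86 m: Δρ/Δz = 0.731/48 = 0.015 kg m⁻⁴
  86–114 m: Δρ/Δz = 0.340/28 = 0.012 kg m⁻⁴
  114–214 m: Δρ/Δz = 0.309/100 = 3.1 × 10⁻³ kg m⁻⁴
The largest gradient is in the 7–33 m interval — the pycnocline.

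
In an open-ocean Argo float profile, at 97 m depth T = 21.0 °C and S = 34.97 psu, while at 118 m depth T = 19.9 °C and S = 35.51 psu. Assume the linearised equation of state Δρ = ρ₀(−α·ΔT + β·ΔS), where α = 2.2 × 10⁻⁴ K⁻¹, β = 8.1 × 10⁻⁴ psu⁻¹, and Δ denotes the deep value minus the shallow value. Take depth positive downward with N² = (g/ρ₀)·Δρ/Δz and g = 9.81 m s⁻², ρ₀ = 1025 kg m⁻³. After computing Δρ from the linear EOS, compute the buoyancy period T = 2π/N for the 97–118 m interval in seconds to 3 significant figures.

353 s

ΔT = -1.1 K, ΔS = +0.54 psu (deep − shallow).
Δρ/ρ₀ = −αΔT + βΔS = 2.42 × 10⁻⁴ + 4.374 × 10⁻⁴ = 6.794 × 10⁻⁴, so Δρ ≈ 0.6964 kg m⁻³.
N² = (g/ρ₀)·Δρ/Δz = g·(Δρ/ρ₀)/Δz = 9.81 × 6.794 × 10⁻⁴ / 21 = 3.1738 × 10⁻⁴ s⁻².
N = √(3.1738 × 10⁻⁴) = 0.017815 rad s⁻¹ → T = 2π/N = 352.69 s ≈ 353 s.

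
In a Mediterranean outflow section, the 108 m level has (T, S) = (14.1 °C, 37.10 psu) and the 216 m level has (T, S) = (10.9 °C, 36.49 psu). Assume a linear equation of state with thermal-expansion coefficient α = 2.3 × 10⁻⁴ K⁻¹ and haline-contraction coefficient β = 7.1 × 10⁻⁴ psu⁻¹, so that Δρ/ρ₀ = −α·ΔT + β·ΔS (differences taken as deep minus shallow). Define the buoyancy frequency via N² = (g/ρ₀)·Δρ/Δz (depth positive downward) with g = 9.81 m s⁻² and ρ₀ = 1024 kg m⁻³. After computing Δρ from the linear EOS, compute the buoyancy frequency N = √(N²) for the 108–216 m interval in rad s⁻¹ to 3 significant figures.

5.25 × 10⁻³ rad s⁻¹

ΔT = -3.2 K, ΔS = -0.61 psu (deep − shallow).
Δρ/ρ₀ = −αΔT + βΔS = 7.36 × 10⁻⁴ − 4.331 × 10⁻⁴ = 3.029 × 10⁻⁴, so Δρ ≈ 0.3102 kg m⁻³.
N² = (g/ρ₀)·Δρ/Δz = g·(Δρ/ρ₀)/Δz = 9.81 × 3.029 × 10⁻⁴ / 108 = 2.7513 × 10⁻⁵ s⁻².
N = √(2.7513 × 10⁻⁵) = 5.2453 × 10⁻³ rad s⁻¹ ≈ 5.25 × 10⁻³ rad s⁻¹.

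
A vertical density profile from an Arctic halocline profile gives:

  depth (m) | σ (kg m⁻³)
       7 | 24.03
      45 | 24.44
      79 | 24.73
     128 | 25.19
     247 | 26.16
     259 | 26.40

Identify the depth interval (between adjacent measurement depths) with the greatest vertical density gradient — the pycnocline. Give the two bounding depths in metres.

Compute the density gradient over each adjacent pair:
  7–45 m: Δρ/Δz = 0.41/38 = 0.011 kg m⁻⁴
  45–79 m: Δρ/Δz = 0.29/34 = 8.5 × 10⁻³ kg m⁻⁴
  79–128 m: Δρ/Δz = 0.46/49 = 9.4 × 10⁻³ kg m⁻⁴
  128–247 m: Δρ/Δz = 0.97/119 = 8.2 × 10⁻³ kg m⁻⁴
  247–259 m: Δρ/Δz = 0.24/12 = 0.020 kg m⁻⁴
The largest gradient is in the 247–259 m interval — the pycnocline.

247–259 m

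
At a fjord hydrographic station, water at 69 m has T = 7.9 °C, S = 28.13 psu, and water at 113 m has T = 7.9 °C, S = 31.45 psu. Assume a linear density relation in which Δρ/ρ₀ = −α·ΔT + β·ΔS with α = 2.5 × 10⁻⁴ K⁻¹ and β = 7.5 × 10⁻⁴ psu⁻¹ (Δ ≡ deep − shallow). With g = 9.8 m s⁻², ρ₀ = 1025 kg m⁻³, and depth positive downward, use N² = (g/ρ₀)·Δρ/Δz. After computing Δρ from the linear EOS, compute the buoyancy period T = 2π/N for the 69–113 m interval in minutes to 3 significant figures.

4.45 min

ΔT = +0.0 K, ΔS = +3.32 psu (deep − shallow).
Δρ/ρ₀ = −αΔT + βΔS = 0 + 2.49 × 10⁻³ = 2.49 × 10⁻³, so Δρ ≈ 2.552 kg m⁻³.
N² = (g/ρ₀)·Δρ/Δz = g·(Δρ/ρ₀)/Δz = 9.8 × 2.49 × 10⁻³ / 44 = 5.5459 × 10⁻⁴ s⁻².
N = √(5.5459 × 10⁻⁴) = 0.023550 rad s⁻¹ → T = 2π/N = 266.80 s = 4.4467 min ≈ 4.45 min.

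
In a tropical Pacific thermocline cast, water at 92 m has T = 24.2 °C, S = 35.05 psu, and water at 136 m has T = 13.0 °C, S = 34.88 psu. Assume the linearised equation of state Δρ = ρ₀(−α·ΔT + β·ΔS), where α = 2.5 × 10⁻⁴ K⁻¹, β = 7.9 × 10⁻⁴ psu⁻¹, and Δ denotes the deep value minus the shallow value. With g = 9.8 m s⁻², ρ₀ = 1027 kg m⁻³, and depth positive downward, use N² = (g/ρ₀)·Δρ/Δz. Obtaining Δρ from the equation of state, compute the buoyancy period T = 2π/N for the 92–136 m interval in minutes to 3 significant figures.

4.30 min

ΔT = -11.2 K, ΔS = -0.17 psu (deep − shallow).
Δρ/ρ₀ = −αΔT + βΔS = 2.80 × 10⁻³ − 1.343 × 10⁻⁴ = 2.6657 × 10⁻³, so Δρ ≈ 2.738 kg m⁻³.
N² = (g/ρ₀)·Δρ/Δz = g·(Δρ/ρ₀)/Δz = 9.8 × 2.6657 × 10⁻³ / 44 = 5.9372 × 10⁻⁴ s⁻².
N = √(5.9372 × 10⁻⁴) = 0.024366 rad s⁻¹ → T = 2π/N = 257.87 s = 4.2978 min ≈ 4.30 min.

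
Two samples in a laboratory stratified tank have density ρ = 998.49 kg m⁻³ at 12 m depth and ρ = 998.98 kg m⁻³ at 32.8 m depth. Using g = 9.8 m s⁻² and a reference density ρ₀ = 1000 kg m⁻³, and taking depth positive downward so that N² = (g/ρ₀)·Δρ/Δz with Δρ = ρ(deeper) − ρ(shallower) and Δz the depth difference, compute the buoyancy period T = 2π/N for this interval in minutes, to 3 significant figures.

Δρ = 998.98 − 998.49 = 0.49 kg m⁻³ over Δz = 32.8 − 12 = 20.8 m.
N² = (9.8/1000) × (0.49/20.8) = 2.3087 × 10⁻⁴ s⁻².
N = √(2.3087 × 10⁻⁴) = 0.015194 rad s⁻¹, so T = 2π/N = 413.53 s = 6.8922 min ≈ 6.89 min.
Since Δρ > 0 the layer is stably stratified.

6.89 min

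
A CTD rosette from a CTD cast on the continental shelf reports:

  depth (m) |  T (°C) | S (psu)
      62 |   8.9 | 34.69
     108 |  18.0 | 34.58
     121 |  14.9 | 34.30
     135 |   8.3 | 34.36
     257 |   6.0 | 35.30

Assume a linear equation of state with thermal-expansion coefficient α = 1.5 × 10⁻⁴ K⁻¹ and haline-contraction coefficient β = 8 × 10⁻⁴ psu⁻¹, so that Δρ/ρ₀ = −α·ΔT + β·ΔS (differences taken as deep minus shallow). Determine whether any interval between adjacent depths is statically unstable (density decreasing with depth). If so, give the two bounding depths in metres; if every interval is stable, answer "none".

62–108 m

Evaluate Δρ/ρ₀ = −αΔT + βΔS across each adjacent pair:
  62–108 m: −αΔT+βΔS = −(1.5 × 10⁻⁴)(+9.1)+(8 × 10⁻⁴)(-0.11) = -1.5 × 10⁻³ → UNSTABLE
  108–121 m: −αΔT+βΔS = −(1.5 × 10⁻⁴)(-3.1)+(8 × 10⁻⁴)(-0.28) = 2.4 × 10⁻⁴ → stable
  121–135 m: −αΔT+βΔS = −(1.5 × 10⁻⁴)(-6.6)+(8 × 10⁻⁴)(+0.06) = 1.0 × 10⁻³ → stable
  135–257 m: −αΔT+βΔS = −(1.5 × 10⁻⁴)(-2.3)+(8 × 10⁻⁴)(+0.94) = 1.1 × 10⁻³ → stable
The 62–108 m interval has Δρ < 0: lighter water underlies denser water.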